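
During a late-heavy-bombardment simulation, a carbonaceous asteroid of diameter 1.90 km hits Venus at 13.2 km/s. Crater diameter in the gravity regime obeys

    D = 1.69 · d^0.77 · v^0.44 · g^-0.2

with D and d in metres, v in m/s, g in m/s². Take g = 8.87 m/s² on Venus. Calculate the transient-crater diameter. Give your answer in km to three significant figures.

In SI units: d = 1900 m, v = 13200 m/s.
d^0.77 = 1900^0.77 = 334.7
v^0.44 = 13200^0.44 = 65.02
g^-0.2 = 8.87^-0.2 = 0.6463
D = 1.69 × 334.7 × 65.02 × 0.6463 = 23770 m
   = 23.77 km

D ≈ 23.8 km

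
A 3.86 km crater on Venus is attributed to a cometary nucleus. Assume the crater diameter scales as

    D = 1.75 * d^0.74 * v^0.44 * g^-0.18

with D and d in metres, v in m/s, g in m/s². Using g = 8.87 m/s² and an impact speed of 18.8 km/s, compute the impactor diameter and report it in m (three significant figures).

Rearranging for d: d = [D / (1.75 · 18800^0.44 · 8.87^-0.18)]^(1/0.74).
D = 3860 m.
18800^0.44 = 75.97
8.87^-0.18 = 0.6751
Denominator = 1.75 × 75.97 × 0.6751 = 89.75
D / 89.75 = 3860 / 89.75 = 43.01
d = 43.01^(1/0.74) = 43.01^1.3514 = 161.3 m

d ≈ 161 m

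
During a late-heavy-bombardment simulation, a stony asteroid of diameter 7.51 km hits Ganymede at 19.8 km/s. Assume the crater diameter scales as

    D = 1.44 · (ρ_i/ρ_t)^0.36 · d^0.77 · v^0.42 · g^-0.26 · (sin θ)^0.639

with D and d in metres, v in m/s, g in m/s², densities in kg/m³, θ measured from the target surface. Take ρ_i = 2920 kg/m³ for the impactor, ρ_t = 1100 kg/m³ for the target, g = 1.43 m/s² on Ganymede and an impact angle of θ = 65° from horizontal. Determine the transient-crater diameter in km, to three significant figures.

In SI units: d = 7510 m, v = 19800 m/s.
(ρ_i/ρ_t)^0.36 = (2920/1100)^0.36 = 1.421
d^0.77 = 7510^0.77 = 964.4
v^0.42 = 19800^0.42 = 63.77
g^-0.26 = 1.43^-0.26 = 0.9112
(sin 65°)^0.639 = 0.9063^0.639 = 0.9391
D = 1.44 × 1.421 × 964.4 × 63.77 × 0.9112 × 0.9391 = 1.077 × 10^5 m
   = 107.7 km

D ≈ 108 km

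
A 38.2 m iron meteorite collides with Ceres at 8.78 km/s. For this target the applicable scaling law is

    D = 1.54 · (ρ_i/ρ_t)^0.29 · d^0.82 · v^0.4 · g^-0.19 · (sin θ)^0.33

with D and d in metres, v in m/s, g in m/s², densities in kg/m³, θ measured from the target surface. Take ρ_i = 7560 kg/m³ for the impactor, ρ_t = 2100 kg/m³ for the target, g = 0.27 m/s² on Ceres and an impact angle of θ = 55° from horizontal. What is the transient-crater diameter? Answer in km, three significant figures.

D ≈ 2.01 km

In SI units: v = 8780 m/s.
(ρ_i/ρ_t)^0.29 = (7560/2100)^0.29 = 1.450
d^0.82 = 38.2^0.82 = 19.83
v^0.4 = 8780^0.4 = 37.79
g^-0.19 = 0.27^-0.19 = 1.282
(sin 55°)^0.33 = 0.8192^0.33 = 0.9363
D = 1.54 × 1.450 × 19.83 × 37.79 × 1.282 × 0.9363 = 2009 m
   = 2.009 km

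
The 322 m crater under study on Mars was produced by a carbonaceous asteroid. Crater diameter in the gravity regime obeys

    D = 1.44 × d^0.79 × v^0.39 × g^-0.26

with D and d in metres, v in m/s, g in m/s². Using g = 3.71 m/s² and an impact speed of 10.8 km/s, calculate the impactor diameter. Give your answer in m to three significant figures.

d ≈ 14.8 m

Rearranging for d: d = [D / (1.44 · 10800^0.39 · 3.71^-0.26)]^(1/0.79).
10800^0.39 = 37.41
3.71^-0.26 = 0.7112
Denominator = 1.44 × 37.41 × 0.7112 = 38.31
D / 38.31 = 322 / 38.31 = 8.405
d = 8.405^(1/0.79) = 8.405^1.2658 = 14.80 m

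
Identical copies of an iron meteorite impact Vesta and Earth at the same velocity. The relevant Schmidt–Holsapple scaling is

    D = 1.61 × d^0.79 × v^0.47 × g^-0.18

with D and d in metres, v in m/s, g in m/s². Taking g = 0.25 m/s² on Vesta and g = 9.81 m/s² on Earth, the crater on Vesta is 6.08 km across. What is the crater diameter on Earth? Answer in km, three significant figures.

All impactor-dependent factors cancel in the ratio, leaving D_Earth/D_Vesta = (g_Earth/g_Vesta)^-0.18.
(9.81/0.25)^-0.18 = 39.24^-0.18 = 0.5166
D_Earth = 0.5166 × 6.08 km = 3.14 km

D ≈ 3.14 km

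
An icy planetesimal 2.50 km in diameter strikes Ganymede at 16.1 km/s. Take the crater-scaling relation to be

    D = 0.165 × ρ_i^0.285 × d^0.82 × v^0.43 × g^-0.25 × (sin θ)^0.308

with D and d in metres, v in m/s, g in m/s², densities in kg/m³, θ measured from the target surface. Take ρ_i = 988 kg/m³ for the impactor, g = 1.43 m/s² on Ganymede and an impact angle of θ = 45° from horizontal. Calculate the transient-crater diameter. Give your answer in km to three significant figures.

In SI units: d = 2500 m, v = 16100 m/s.
ρ_i^0.285 = 988^0.285 = 7.137
d^0.82 = 2500^0.82 = 611.4
v^0.43 = 16100^0.43 = 64.41
g^-0.25 = 1.43^-0.25 = 0.9145
(sin 45°)^0.308 = 0.7071^0.308 = 0.8988
D = 0.165 × 7.137 × 611.4 × 64.41 × 0.9145 × 0.8988 = 38118 m
   = 38.12 km

D ≈ 38.1 km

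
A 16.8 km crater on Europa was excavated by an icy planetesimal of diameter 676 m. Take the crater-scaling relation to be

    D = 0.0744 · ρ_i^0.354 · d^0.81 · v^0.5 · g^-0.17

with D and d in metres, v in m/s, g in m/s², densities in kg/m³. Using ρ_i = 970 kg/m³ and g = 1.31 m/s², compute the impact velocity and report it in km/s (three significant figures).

Rearranging for v: v = [D / (0.0744 · 970^0.354 · 676^0.81 · 1.31^-0.17)]^(1/0.5).
D = 16800 m.
970^0.354 = 11.41
676^0.81 = 196.0
1.31^-0.17 = 0.9551
Denominator = 0.0744 × 11.41 × 196.0 × 0.9551 = 158.9
D / 158.9 = 16800 / 158.9 = 105.7
v = 105.7^(1/0.5) = 105.7^2 = 11172 m/s

v ≈ 11.2 km/s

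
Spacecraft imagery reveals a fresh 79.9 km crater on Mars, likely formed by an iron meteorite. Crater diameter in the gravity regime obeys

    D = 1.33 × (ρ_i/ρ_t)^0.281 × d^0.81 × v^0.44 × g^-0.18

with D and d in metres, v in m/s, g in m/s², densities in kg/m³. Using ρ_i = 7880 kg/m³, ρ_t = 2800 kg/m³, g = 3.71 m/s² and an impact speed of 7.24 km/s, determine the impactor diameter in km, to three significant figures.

Rearranging for d: d = [D / (1.33 · (7880/2800)^0.281 · 7240^0.44 · 3.71^-0.18)]^(1/0.81).
D = 79900 m.
(7880/2800)^0.281 = 1.337
7240^0.44 = 49.92
3.71^-0.18 = 0.7898
Denominator = 1.33 × 1.337 × 49.92 × 0.7898 = 70.11
D / 70.11 = 79900 / 70.11 = 1140
d = 1140^(1/0.81) = 1140^1.2346 = 5944 m

d ≈ 5.94 km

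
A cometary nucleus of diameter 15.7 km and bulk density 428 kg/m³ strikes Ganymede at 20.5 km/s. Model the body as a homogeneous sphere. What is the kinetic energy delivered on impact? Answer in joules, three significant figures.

E ≈ 1.82 × 10^23 J

d = 15700 m; v = 20500 m/s.
Mass m = (π/6) ρ d³ = (π/6) × 428 × (15700)³ = 8.672 × 10^14 kg
E = ½ m v² = 0.5 × 8.672 × 10^14 × (20500)² = 1.822 × 10^23 J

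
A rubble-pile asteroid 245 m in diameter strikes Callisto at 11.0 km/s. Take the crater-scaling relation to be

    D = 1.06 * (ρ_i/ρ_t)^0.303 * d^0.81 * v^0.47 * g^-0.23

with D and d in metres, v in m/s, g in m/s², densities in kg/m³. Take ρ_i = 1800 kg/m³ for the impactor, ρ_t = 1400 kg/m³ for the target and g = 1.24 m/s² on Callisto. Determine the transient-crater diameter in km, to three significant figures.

In SI units: v = 11000 m/s.
(ρ_i/ρ_t)^0.303 = (1800/1400)^0.303 = 1.079
d^0.81 = 245^0.81 = 86.14
v^0.47 = 11000^0.47 = 79.33
g^-0.23 = 1.24^-0.23 = 0.9517
D = 1.06 × 1.079 × 86.14 × 79.33 × 0.9517 = 7438 m
   = 7.438 km

D ≈ 7.44 km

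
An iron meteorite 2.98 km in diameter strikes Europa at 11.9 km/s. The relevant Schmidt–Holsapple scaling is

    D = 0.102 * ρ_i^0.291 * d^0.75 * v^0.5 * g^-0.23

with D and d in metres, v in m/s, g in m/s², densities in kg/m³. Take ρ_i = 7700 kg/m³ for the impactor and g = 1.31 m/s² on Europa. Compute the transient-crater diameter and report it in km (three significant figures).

D ≈ 57.0 km

In SI units: d = 2980 m, v = 11900 m/s.
ρ_i^0.291 = 7700^0.291 = 13.52
d^0.75 = 2980^0.75 = 403.3
v^0.5 = 11900^0.5 = 109.1
g^-0.23 = 1.31^-0.23 = 0.9398
D = 0.102 × 13.52 × 403.3 × 109.1 × 0.9398 = 57025 m
   = 57.02 km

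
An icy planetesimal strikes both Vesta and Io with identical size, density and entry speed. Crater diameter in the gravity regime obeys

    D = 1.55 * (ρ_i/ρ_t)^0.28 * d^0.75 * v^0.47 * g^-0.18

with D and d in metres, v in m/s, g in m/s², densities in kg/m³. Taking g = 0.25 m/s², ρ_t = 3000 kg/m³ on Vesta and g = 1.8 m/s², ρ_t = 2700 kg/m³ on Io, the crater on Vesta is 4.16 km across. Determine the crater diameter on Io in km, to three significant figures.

The impactor-only factors (d, v, ρ_i) cancel in the ratio, leaving D_Io/D_Vesta = (g_Io/g_Vesta)^-0.18 · (ρ_t,Vesta/ρ_t,Io)^0.28.
(1.8/0.25)^-0.18 = 7.200^-0.18 = 0.7009
(3000/2700)^0.28 = 1.111^0.28 = 1.030
Ratio = 0.7009 × 1.030 = 0.7219
D_Io = 0.7219 × 4.16 km = 3.00 km

D ≈ 3.00 km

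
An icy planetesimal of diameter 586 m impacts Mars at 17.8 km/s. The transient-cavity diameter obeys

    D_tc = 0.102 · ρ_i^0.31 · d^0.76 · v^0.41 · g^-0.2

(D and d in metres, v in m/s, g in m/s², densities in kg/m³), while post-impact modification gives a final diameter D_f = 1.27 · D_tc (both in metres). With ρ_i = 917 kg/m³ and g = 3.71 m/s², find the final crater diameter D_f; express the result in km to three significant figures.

D_f ≈ 5.80 km

v = 17800 m/s.
ρ_i^0.31 = 917^0.31 = 8.286
d^0.76 = 586^0.76 = 126.9
v^0.41 = 17800^0.41 = 55.29
g^-0.2 = 3.71^-0.2 = 0.7694
D_tc = 0.102 × 8.286 × 126.9 × 55.29 × 0.7694 = 4563 m
D_f = 1.27 × 4563 = 5795 m
     = 5.795 km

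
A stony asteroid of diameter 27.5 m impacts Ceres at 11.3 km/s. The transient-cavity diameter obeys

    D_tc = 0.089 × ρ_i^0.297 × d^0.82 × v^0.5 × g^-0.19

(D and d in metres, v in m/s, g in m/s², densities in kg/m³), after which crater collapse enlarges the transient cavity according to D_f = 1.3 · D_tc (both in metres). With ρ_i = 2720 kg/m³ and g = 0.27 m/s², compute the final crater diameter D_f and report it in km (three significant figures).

v = 11300 m/s.
ρ_i^0.297 = 2720^0.297 = 10.47
d^0.82 = 27.5^0.82 = 15.14
v^0.5 = 11300^0.5 = 106.3
g^-0.19 = 0.27^-0.19 = 1.282
D_tc = 0.089 × 10.47 × 15.14 × 106.3 × 1.282 = 1923 m
D_f = 1.3 × 1923 = 2500 m
     = 2.500 km

D_f ≈ 2.50 km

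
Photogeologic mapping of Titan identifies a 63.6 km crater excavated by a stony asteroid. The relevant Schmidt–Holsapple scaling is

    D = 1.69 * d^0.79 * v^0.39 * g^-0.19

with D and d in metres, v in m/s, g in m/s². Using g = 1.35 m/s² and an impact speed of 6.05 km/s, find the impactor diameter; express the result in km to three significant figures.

d ≈ 9.04 km

Rearranging for d: d = [D / (1.69 · 6050^0.39 · 1.35^-0.19)]^(1/0.79).
D = 63600 m.
6050^0.39 = 29.85
1.35^-0.19 = 0.9446
Denominator = 1.69 × 29.85 × 0.9446 = 47.65
D / 47.65 = 63600 / 47.65 = 1335
d = 1335^(1/0.79) = 1335^1.2658 = 9041 m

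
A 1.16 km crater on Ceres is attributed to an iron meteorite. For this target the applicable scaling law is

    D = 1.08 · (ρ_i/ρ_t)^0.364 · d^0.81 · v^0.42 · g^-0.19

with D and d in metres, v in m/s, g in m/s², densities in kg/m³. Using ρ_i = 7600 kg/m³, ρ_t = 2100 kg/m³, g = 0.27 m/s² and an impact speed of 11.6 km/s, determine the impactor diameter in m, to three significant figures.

Rearranging for d: d = [D / (1.08 · (7600/2100)^0.364 · 11600^0.42 · 0.27^-0.19)]^(1/0.81).
D = 1160 m.
(7600/2100)^0.364 = 1.597
11600^0.42 = 50.94
0.27^-0.19 = 1.282
Denominator = 1.08 × 1.597 × 50.94 × 1.282 = 112.6
D / 112.6 = 1160 / 112.6 = 10.30
d = 10.30^(1/0.81) = 10.30^1.2346 = 17.80 m

d ≈ 17.8 m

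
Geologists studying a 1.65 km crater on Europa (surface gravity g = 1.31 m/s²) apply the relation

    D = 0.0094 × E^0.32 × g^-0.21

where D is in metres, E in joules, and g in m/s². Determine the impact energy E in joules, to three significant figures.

E ≈ 2.92 × 10^16 J

Rearranging: E = [D / (0.0094 · g^-0.21)]^(1/0.32).
D = 1650 m.
g^-0.21 = 1.31^-0.21 = 0.9449
D / (0.0094 × 0.9449) = 1650 / (8.882 × 10^-3) = 1.858 × 10^5
E = (1.858 × 10^5)^3.125 = 2.923 × 10^16 J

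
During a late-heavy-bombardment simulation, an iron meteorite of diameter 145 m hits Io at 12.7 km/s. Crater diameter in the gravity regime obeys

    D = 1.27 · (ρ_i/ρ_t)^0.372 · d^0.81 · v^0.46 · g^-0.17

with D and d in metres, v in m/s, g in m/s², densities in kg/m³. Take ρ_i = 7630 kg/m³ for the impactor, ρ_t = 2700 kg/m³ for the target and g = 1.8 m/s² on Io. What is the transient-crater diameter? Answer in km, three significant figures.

D ≈ 7.36 km

In SI units: v = 12700 m/s.
(ρ_i/ρ_t)^0.372 = (7630/2700)^0.372 = 1.472
d^0.81 = 145^0.81 = 56.33
v^0.46 = 12700^0.46 = 77.22
g^-0.17 = 1.8^-0.17 = 0.9049
D = 1.27 × 1.472 × 56.33 × 77.22 × 0.9049 = 7358 m
   = 7.358 km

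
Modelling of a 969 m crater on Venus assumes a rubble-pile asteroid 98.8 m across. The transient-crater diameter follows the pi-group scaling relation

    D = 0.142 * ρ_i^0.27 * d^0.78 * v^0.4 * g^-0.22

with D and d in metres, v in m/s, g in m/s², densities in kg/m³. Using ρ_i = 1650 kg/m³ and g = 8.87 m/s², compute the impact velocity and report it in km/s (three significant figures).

v ≈ 11.1 km/s

Rearranging for v: v = [D / (0.142 · 1650^0.27 · 98.8^0.78 · 8.87^-0.22)]^(1/0.4).
1650^0.27 = 7.391
98.8^0.78 = 35.97
8.87^-0.22 = 0.6187
Denominator = 0.142 × 7.391 × 35.97 × 0.6187 = 23.36
D / 23.36 = 969 / 23.36 = 41.48
v = 41.48^(1/0.4) = 41.48^2.5 = 11081 m/s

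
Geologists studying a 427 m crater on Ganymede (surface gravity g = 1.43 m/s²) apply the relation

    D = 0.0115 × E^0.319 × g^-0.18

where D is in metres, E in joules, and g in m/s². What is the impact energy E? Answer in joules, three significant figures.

Rearranging: E = [D / (0.0115 · g^-0.18)]^(1/0.319).
g^-0.18 = 1.43^-0.18 = 0.9376
D / (0.0115 × 0.9376) = 427 / (0.01078) = 3.961 × 10^4
E = (3.961 × 10^4)^3.1348 = 2.589 × 10^14 J

E ≈ 2.59 × 10^14 J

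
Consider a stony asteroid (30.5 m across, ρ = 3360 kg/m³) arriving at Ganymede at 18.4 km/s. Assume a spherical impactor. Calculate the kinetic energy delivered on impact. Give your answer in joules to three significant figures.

E ≈ 8.45 × 10^15 J

v = 18400 m/s.
Mass m = (π/6) ρ d³ = (π/6) × 3360 × (30.5)³ = 4.992 × 10^7 kg
E = ½ m v² = 0.5 × 4.992 × 10^7 × (18400)² = 8.450 × 10^15 J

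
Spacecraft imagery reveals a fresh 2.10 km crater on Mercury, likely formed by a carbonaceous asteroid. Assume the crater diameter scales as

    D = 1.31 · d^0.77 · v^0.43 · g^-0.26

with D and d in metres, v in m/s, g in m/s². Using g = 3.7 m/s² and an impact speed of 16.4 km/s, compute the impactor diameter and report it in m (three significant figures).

d ≈ 100 m

Rearranging for d: d = [D / (1.31 · 16400^0.43 · 3.7^-0.26)]^(1/0.77).
D = 2100 m.
16400^0.43 = 64.92
3.7^-0.26 = 0.7117
Denominator = 1.31 × 64.92 × 0.7117 = 60.53
D / 60.53 = 2100 / 60.53 = 34.69
d = 34.69^(1/0.77) = 34.69^1.2987 = 100.1 m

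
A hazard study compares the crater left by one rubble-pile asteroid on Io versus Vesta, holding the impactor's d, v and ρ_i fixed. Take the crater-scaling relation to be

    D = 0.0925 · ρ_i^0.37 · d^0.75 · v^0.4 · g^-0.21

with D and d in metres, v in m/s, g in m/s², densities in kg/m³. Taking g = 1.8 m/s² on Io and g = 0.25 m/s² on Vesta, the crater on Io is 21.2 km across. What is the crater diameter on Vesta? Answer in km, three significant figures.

D ≈ 32.1 km

All impactor-dependent factors cancel in the ratio, leaving D_Vesta/D_Io = (g_Vesta/g_Io)^-0.21.
(0.25/1.8)^-0.21 = 0.1389^-0.21 = 1.514
D_Vesta = 1.514 × 21.2 km = 32.1 km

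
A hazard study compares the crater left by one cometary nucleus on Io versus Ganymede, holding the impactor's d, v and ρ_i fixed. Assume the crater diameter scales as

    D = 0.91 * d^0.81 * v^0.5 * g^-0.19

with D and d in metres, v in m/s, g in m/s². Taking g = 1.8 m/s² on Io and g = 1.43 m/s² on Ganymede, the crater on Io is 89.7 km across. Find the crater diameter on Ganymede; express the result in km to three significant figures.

All impactor-dependent factors cancel in the ratio, leaving D_Ganymede/D_Io = (g_Ganymede/g_Io)^-0.19.
(1.43/1.8)^-0.19 = 0.7944^-0.19 = 1.045
D_Ganymede = 1.045 × 89.7 km = 93.7 km

D ≈ 93.7 km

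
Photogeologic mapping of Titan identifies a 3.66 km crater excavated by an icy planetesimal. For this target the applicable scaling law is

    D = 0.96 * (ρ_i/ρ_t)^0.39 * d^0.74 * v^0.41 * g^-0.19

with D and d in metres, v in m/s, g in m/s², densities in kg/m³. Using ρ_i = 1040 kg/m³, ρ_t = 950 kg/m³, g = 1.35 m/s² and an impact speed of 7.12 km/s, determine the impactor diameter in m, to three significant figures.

d ≈ 522 m

Rearranging for d: d = [D / (0.96 · (1040/950)^0.39 · 7120^0.41 · 1.35^-0.19)]^(1/0.74).
D = 3660 m.
(1040/950)^0.39 = 1.036
7120^0.41 = 37.98
1.35^-0.19 = 0.9446
Denominator = 0.96 × 1.036 × 37.98 × 0.9446 = 35.68
D / 35.68 = 3660 / 35.68 = 102.6
d = 102.6^(1/0.74) = 102.6^1.3514 = 522.2 m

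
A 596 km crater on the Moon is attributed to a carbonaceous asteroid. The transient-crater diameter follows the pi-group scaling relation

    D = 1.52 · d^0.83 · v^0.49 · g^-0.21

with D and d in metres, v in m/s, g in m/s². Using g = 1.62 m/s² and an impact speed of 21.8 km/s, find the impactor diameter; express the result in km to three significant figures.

Rearranging for d: d = [D / (1.52 · 21800^0.49 · 1.62^-0.21)]^(1/0.83).
D = 596000 m.
21800^0.49 = 133.6
1.62^-0.21 = 0.9037
Denominator = 1.52 × 133.6 × 0.9037 = 183.5
D / 183.5 = 596000 / 183.5 = 3248
d = 3248^(1/0.83) = 3248^1.2048 = 17014 m

d ≈ 17.0 km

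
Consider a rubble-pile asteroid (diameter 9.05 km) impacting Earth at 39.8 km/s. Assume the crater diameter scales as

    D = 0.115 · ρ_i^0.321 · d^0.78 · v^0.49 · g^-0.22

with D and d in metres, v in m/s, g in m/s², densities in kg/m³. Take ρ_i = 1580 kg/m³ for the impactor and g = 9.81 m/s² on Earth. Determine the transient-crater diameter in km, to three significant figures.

D ≈ 162 km

In SI units: d = 9050 m, v = 39800 m/s.
ρ_i^0.321 = 1580^0.321 = 10.64
d^0.78 = 9050^0.78 = 1220
v^0.49 = 39800^0.49 = 179.4
g^-0.22 = 9.81^-0.22 = 0.6051
D = 0.115 × 10.64 × 1220 × 179.4 × 0.6051 = 1.620 × 10^5 m
   = 162.0 km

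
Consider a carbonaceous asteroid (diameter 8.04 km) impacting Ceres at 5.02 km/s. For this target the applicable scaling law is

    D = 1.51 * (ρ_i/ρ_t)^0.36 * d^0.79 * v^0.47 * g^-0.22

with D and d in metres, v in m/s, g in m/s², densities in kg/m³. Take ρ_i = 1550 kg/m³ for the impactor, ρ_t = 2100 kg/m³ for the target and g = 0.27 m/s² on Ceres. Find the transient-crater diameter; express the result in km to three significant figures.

In SI units: d = 8040 m, v = 5020 m/s.
(ρ_i/ρ_t)^0.36 = (1550/2100)^0.36 = 0.8964
d^0.79 = 8040^0.79 = 1217
v^0.47 = 5020^0.47 = 54.87
g^-0.22 = 0.27^-0.22 = 1.334
D = 1.51 × 0.8964 × 1217 × 54.87 × 1.334 = 1.206 × 10^5 m
   = 120.6 km

D ≈ 121 km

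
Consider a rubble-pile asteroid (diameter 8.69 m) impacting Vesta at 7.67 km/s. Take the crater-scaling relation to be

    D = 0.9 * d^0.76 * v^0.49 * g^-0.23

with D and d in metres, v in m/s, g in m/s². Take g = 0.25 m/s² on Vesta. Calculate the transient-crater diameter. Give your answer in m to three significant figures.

In SI units: v = 7670 m/s.
d^0.76 = 8.69^0.76 = 5.172
v^0.49 = 7670^0.49 = 80.08
g^-0.23 = 0.25^-0.23 = 1.376
D = 0.9 × 5.172 × 80.08 × 1.376 = 512.9 m

D ≈ 513 m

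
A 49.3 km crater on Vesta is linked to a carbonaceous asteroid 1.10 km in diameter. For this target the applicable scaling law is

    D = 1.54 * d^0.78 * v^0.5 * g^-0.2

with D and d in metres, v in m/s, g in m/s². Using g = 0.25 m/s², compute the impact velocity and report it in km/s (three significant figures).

v ≈ 10.6 km/s

Rearranging for v: v = [D / (1.54 · 1100^0.78 · 0.25^-0.2)]^(1/0.5).
D = 49300 m.
1100^0.78 = 235.7
0.25^-0.2 = 1.320
Denominator = 1.54 × 235.7 × 1.320 = 479.1
D / 479.1 = 49300 / 479.1 = 102.9
v = 102.9^(1/0.5) = 102.9^2 = 10588 m/s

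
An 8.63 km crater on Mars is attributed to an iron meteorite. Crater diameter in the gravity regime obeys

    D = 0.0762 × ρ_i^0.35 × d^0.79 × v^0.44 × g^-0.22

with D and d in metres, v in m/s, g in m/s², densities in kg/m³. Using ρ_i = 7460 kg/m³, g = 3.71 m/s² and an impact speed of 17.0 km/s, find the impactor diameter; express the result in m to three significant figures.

Rearranging for d: d = [D / (0.0762 · 7460^0.35 · 17000^0.44 · 3.71^-0.22)]^(1/0.79).
D = 8630 m.
7460^0.35 = 22.67
17000^0.44 = 72.68
3.71^-0.22 = 0.7494
Denominator = 0.0762 × 22.67 × 72.68 × 0.7494 = 94.09
D / 94.09 = 8630 / 94.09 = 91.72
d = 91.72^(1/0.79) = 91.72^1.2658 = 304.9 m

d ≈ 305 m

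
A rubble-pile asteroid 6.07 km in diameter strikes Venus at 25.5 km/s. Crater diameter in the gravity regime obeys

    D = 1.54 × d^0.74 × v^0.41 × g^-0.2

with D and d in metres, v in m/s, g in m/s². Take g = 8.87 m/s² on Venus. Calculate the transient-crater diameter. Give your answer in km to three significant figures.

In SI units: d = 6070 m, v = 25500 m/s.
d^0.74 = 6070^0.74 = 630.3
v^0.41 = 25500^0.41 = 64.07
g^-0.2 = 8.87^-0.2 = 0.6463
D = 1.54 × 630.3 × 64.07 × 0.6463 = 40194 m
   = 40.19 km

D ≈ 40.2 km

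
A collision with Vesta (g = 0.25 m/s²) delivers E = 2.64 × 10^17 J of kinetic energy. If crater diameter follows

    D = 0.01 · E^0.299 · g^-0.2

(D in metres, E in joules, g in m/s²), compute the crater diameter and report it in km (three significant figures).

E^0.299 = (2.64 × 10^17)^0.299 = 1.618 × 10^5
g^-0.2 = 0.25^-0.2 = 1.320
D = 0.01 × 1.618 × 10^5 × 1.320 = 2136 m
   = 2.136 km

D ≈ 2.14 km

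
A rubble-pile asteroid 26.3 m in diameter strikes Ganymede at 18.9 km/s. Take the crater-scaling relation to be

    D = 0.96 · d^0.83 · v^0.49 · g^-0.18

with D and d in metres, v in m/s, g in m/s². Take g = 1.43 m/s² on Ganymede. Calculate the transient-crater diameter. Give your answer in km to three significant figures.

D ≈ 1.69 km

In SI units: v = 18900 m/s.
d^0.83 = 26.3^0.83 = 15.09
v^0.49 = 18900^0.49 = 124.6
g^-0.18 = 1.43^-0.18 = 0.9376
D = 0.96 × 15.09 × 124.6 × 0.9376 = 1692 m
   = 1.692 km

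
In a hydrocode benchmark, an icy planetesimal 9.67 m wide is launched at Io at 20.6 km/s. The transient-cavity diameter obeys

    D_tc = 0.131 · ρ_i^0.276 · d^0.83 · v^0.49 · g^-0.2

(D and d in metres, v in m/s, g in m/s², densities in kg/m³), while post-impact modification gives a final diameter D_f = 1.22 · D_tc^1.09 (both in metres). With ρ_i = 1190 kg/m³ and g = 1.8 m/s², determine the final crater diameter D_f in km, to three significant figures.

D_f ≈ 1.55 km

v = 20600 m/s.
ρ_i^0.276 = 1190^0.276 = 7.061
d^0.83 = 9.67^0.83 = 6.575
v^0.49 = 20600^0.49 = 130.0
g^-0.2 = 1.8^-0.2 = 0.8891
D_tc = 0.131 × 7.061 × 6.575 × 130.0 × 0.8891 = 703.0 m
D_f = 1.22 × (703.0)^1.09 = 1547 m
     = 1.547 km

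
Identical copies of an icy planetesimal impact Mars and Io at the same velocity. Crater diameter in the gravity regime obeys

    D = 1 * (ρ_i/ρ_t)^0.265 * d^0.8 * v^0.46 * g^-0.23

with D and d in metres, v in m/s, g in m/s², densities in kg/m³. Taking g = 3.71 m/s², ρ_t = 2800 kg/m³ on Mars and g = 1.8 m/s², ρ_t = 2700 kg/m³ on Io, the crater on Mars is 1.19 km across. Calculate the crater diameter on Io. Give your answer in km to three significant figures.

The impactor-only factors (d, v, ρ_i) cancel in the ratio, leaving D_Io/D_Mars = (g_Io/g_Mars)^-0.23 · (ρ_t,Mars/ρ_t,Io)^0.265.
(1.8/3.71)^-0.23 = 0.4852^-0.23 = 1.181
(2800/2700)^0.265 = 1.037^0.265 = 1.010
Ratio = 1.181 × 1.010 = 1.193
D_Io = 1.193 × 1.19 km = 1.42 km

D ≈ 1.42 km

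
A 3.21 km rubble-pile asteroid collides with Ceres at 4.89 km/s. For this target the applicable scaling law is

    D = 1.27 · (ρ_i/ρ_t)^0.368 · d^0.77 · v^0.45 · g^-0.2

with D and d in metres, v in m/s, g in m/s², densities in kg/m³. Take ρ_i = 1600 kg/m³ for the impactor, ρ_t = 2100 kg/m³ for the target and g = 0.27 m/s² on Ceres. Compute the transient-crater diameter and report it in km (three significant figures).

D ≈ 34.2 km

In SI units: d = 3210 m, v = 4890 m/s.
(ρ_i/ρ_t)^0.368 = (1600/2100)^0.368 = 0.9048
d^0.77 = 3210^0.77 = 501.2
v^0.45 = 4890^0.45 = 45.73
g^-0.2 = 0.27^-0.2 = 1.299
D = 1.27 × 0.9048 × 501.2 × 45.73 × 1.299 = 34212 m
   = 34.21 km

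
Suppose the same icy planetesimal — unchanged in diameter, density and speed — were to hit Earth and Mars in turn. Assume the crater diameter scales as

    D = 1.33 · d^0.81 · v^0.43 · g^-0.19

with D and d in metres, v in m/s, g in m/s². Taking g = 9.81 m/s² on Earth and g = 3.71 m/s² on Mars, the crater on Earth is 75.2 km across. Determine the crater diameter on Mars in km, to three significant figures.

D ≈ 90.5 km

All impactor-dependent factors cancel in the ratio, leaving D_Mars/D_Earth = (g_Mars/g_Earth)^-0.19.
(3.71/9.81)^-0.19 = 0.3782^-0.19 = 1.203
D_Mars = 1.203 × 75.2 km = 90.5 km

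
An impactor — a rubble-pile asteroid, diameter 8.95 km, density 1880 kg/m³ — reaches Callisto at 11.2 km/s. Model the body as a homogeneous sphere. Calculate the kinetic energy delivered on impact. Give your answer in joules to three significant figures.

E ≈ 4.43 × 10^22 J

d = 8950 m; v = 11200 m/s.
Mass m = (π/6) ρ d³ = (π/6) × 1880 × (8950)³ = 7.057 × 10^14 kg
E = ½ m v² = 0.5 × 7.057 × 10^14 × (11200)² = 4.426 × 10^22 J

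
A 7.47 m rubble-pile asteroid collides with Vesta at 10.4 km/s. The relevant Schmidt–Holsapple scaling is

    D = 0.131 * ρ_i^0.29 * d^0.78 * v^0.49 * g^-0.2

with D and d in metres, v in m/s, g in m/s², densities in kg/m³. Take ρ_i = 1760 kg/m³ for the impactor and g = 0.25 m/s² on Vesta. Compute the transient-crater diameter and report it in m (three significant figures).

D ≈ 674 m

In SI units: v = 10400 m/s.
ρ_i^0.29 = 1760^0.29 = 8.734
d^0.78 = 7.47^0.78 = 4.799
v^0.49 = 10400^0.49 = 92.97
g^-0.2 = 0.25^-0.2 = 1.320
D = 0.131 × 8.734 × 4.799 × 92.97 × 1.320 = 673.8 m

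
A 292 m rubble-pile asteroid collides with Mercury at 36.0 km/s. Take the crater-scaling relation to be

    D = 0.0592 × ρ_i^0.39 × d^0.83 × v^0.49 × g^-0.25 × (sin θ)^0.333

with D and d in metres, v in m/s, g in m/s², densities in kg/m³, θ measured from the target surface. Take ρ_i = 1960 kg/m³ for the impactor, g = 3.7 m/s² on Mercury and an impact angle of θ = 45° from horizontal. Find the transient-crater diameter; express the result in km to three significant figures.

In SI units: v = 36000 m/s.
ρ_i^0.39 = 1960^0.39 = 19.23
d^0.83 = 292^0.83 = 111.2
v^0.49 = 36000^0.49 = 170.8
g^-0.25 = 3.7^-0.25 = 0.7210
(sin 45°)^0.333 = 0.7071^0.333 = 0.8910
D = 0.0592 × 19.23 × 111.2 × 170.8 × 0.7210 × 0.8910 = 13890 m
   = 13.89 km

D ≈ 13.9 km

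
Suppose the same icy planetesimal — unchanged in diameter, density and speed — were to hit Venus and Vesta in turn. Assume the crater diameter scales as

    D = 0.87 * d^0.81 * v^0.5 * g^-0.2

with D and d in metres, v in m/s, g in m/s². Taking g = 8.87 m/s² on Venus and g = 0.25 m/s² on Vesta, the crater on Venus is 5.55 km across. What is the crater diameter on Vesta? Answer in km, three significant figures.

All impactor-dependent factors cancel in the ratio, leaving D_Vesta/D_Venus = (g_Vesta/g_Venus)^-0.2.
(0.25/8.87)^-0.2 = 0.02818^-0.2 = 2.042
D_Vesta = 2.042 × 5.55 km = 11.3 km

D ≈ 11.3 km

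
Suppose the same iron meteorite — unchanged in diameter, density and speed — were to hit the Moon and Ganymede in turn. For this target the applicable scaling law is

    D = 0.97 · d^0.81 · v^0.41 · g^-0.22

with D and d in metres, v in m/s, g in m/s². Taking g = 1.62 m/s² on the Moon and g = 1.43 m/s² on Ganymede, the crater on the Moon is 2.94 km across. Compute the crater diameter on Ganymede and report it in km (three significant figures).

D ≈ 3.02 km

All impactor-dependent factors cancel in the ratio, leaving D_Ganymede/D_Moon = (g_Ganymede/g_Moon)^-0.22.
(1.43/1.62)^-0.22 = 0.8827^-0.22 = 1.028
D_Ganymede = 1.028 × 2.94 km = 3.02 km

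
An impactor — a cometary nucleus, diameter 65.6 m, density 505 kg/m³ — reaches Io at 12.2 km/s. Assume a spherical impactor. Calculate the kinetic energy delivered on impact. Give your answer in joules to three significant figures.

E ≈ 5.56 × 10^15 J

v = 12200 m/s.
Mass m = (π/6) ρ d³ = (π/6) × 505 × (65.6)³ = 7.465 × 10^7 kg
E = ½ m v² = 0.5 × 7.465 × 10^7 × (12200)² = 5.555 × 10^15 J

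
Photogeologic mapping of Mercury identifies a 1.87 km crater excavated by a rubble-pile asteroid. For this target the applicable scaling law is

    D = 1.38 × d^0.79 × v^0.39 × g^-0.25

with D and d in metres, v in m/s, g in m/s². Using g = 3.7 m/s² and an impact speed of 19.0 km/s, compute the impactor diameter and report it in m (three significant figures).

d ≈ 108 m

Rearranging for d: d = [D / (1.38 · 19000^0.39 · 3.7^-0.25)]^(1/0.79).
D = 1870 m.
19000^0.39 = 46.64
3.7^-0.25 = 0.7210
Denominator = 1.38 × 46.64 × 0.7210 = 46.41
D / 46.41 = 1870 / 46.41 = 40.29
d = 40.29^(1/0.79) = 40.29^1.2658 = 107.6 m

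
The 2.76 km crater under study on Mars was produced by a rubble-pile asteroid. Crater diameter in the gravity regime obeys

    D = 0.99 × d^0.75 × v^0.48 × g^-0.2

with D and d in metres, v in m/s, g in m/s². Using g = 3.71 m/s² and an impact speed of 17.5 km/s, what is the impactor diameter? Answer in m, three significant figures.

d ≈ 107 m

Rearranging for d: d = [D / (0.99 · 17500^0.48 · 3.71^-0.2)]^(1/0.75).
D = 2760 m.
17500^0.48 = 108.8
3.71^-0.2 = 0.7694
Denominator = 0.99 × 108.8 × 0.7694 = 82.87
D / 82.87 = 2760 / 82.87 = 33.31
d = 33.31^(1/0.75) = 33.31^1.3333 = 107.2 m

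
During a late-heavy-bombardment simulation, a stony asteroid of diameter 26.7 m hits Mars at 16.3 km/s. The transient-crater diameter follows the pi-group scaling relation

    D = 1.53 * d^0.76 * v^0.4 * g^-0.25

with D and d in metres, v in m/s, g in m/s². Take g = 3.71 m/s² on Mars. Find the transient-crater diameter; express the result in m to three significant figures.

D ≈ 648 m

In SI units: v = 16300 m/s.
d^0.76 = 26.7^0.76 = 12.14
v^0.4 = 16300^0.4 = 48.40
g^-0.25 = 3.71^-0.25 = 0.7205
D = 1.53 × 12.14 × 48.40 × 0.7205 = 647.7 m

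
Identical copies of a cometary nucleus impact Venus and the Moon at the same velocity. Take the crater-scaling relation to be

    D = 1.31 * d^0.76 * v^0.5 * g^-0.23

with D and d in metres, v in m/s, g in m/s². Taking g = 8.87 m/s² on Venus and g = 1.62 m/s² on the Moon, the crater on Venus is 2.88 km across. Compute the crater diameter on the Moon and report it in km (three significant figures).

D ≈ 4.26 km

All impactor-dependent factors cancel in the ratio, leaving D_Moon/D_Venus = (g_Moon/g_Venus)^-0.23.
(1.62/8.87)^-0.23 = 0.1826^-0.23 = 1.479
D_Moon = 1.479 × 2.88 km = 4.26 km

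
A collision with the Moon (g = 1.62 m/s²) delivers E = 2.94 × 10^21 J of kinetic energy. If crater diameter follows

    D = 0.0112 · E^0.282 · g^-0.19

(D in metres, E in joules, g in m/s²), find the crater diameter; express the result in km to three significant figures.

D ≈ 11.6 km

E^0.282 = (2.94 × 10^21)^0.282 = 1.133 × 10^6
g^-0.19 = 1.62^-0.19 = 0.9124
D = 0.0112 × 1.133 × 10^6 × 0.9124 = 11578 m
   = 11.58 km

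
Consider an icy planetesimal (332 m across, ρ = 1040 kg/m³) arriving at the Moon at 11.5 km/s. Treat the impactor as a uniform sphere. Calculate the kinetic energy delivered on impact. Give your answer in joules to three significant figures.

v = 11500 m/s.
Mass m = (π/6) ρ d³ = (π/6) × 1040 × (332)³ = 1.993 × 10^10 kg
E = ½ m v² = 0.5 × 1.993 × 10^10 × (11500)² = 1.318 × 10^18 J

E ≈ 1.32 × 10^18 J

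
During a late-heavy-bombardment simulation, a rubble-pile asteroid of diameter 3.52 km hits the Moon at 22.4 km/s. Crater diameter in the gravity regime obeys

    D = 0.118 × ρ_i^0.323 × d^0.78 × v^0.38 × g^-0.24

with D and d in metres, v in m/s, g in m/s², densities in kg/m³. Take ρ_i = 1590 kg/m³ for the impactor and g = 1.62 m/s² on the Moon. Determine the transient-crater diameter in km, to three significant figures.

D ≈ 29.9 km

In SI units: d = 3520 m, v = 22400 m/s.
ρ_i^0.323 = 1590^0.323 = 10.82
d^0.78 = 3520^0.78 = 583.9
v^0.38 = 22400^0.38 = 44.99
g^-0.24 = 1.62^-0.24 = 0.8907
D = 0.118 × 10.82 × 583.9 × 44.99 × 0.8907 = 29874 m
   = 29.87 km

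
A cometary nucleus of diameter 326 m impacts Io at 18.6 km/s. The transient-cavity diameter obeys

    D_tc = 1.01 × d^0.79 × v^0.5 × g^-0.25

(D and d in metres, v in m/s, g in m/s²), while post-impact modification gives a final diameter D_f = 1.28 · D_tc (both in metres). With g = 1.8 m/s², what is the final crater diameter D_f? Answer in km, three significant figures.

v = 18600 m/s.
d^0.79 = 326^0.79 = 96.70
v^0.5 = 18600^0.5 = 136.4
g^-0.25 = 1.8^-0.25 = 0.8633
D_tc = 1.01 × 96.70 × 136.4 × 0.8633 = 11500 m
D_f = 1.28 × 11500 = 14720 m
     = 14.72 km

D_f ≈ 14.7 km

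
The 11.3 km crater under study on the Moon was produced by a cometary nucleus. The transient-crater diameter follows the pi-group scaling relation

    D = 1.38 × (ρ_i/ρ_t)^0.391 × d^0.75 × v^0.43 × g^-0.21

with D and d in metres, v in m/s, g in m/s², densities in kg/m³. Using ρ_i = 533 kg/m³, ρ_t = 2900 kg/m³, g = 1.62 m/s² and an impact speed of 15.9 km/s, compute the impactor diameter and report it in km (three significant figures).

d ≈ 1.78 km

Rearranging for d: d = [D / (1.38 · (533/2900)^0.391 · 15900^0.43 · 1.62^-0.21)]^(1/0.75).
D = 11300 m.
(533/2900)^0.391 = 0.5156
15900^0.43 = 64.06
1.62^-0.21 = 0.9037
Denominator = 1.38 × 0.5156 × 64.06 × 0.9037 = 41.19
D / 41.19 = 11300 / 41.19 = 274.3
d = 274.3^(1/0.75) = 274.3^1.3333 = 1782 m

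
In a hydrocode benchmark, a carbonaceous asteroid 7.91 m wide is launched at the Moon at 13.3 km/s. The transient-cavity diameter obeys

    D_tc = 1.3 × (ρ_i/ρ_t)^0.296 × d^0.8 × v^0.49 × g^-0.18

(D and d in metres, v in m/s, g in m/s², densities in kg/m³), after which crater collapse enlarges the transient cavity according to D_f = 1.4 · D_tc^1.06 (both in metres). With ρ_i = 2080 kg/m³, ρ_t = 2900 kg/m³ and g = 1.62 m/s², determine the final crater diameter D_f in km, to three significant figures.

D_f ≈ 1.22 km

v = 13300 m/s.
(ρ_i/ρ_t)^0.296 = (2080/2900)^0.296 = 0.9063
d^0.8 = 7.91^0.8 = 5.230
v^0.49 = 13300^0.49 = 104.9
g^-0.18 = 1.62^-0.18 = 0.9168
D_tc = 1.3 × 0.9063 × 5.230 × 104.9 × 0.9168 = 592.6 m
D_f = 1.4 × (592.6)^1.06 = 1217 m
     = 1.217 km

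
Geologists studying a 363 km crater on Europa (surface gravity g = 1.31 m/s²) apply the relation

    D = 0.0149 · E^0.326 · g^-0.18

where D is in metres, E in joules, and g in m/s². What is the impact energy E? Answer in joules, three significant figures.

Rearranging: E = [D / (0.0149 · g^-0.18)]^(1/0.326).
D = 363000 m.
g^-0.18 = 1.31^-0.18 = 0.9526
D / (0.0149 × 0.9526) = 363000 / (0.01419) = 2.558 × 10^7
E = (2.558 × 10^7)^3.0675 = 5.293 × 10^22 J

E ≈ 5.29 × 10^22 J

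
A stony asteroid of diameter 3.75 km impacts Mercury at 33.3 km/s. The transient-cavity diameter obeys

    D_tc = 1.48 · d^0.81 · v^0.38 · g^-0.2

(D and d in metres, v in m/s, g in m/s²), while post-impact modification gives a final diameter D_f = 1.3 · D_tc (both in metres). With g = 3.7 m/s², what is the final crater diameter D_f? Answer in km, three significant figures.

In SI: d = 3750 m, v = 33300 m/s.
d^0.81 = 3750^0.81 = 785.2
v^0.38 = 33300^0.38 = 52.30
g^-0.2 = 3.7^-0.2 = 0.7698
D_tc = 1.48 × 785.2 × 52.30 × 0.7698 = 46790 m
D_f = 1.3 × 46790 = 60827 m
     = 60.83 km

D_f ≈ 60.8 km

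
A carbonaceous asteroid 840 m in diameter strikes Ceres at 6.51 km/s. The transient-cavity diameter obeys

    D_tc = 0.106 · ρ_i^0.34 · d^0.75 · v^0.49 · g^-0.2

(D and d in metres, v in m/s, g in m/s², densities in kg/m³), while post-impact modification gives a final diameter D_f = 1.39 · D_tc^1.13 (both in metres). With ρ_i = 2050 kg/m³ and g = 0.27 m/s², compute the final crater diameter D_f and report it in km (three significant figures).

v = 6510 m/s.
ρ_i^0.34 = 2050^0.34 = 13.37
d^0.75 = 840^0.75 = 156.0
v^0.49 = 6510^0.49 = 73.90
g^-0.2 = 0.27^-0.2 = 1.299
D_tc = 0.106 × 13.37 × 156.0 × 73.90 × 1.299 = 21220 m
D_f = 1.39 × (21220)^1.13 = 1.077 × 10^5 m
     = 107.7 km

D_f ≈ 108 km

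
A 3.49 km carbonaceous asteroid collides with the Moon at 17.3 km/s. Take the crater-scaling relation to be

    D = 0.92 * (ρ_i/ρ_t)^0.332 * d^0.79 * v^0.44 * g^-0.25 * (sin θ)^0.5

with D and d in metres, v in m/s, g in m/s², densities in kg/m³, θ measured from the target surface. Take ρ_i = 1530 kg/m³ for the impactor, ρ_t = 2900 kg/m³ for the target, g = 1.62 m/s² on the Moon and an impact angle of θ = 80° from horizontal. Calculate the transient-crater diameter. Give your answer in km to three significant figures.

In SI units: d = 3490 m, v = 17300 m/s.
(ρ_i/ρ_t)^0.332 = (1530/2900)^0.332 = 0.8087
d^0.79 = 3490^0.79 = 629.3
v^0.44 = 17300^0.44 = 73.24
g^-0.25 = 1.62^-0.25 = 0.8864
(sin 80°)^0.5 = 0.9848^0.5 = 0.9924
D = 0.92 × 0.8087 × 629.3 × 73.24 × 0.8864 × 0.9924 = 30165 m
   = 30.16 km

D ≈ 30.2 km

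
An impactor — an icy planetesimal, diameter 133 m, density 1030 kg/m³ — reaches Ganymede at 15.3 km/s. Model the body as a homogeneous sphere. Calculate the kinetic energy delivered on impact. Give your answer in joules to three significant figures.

v = 15300 m/s.
Mass m = (π/6) ρ d³ = (π/6) × 1030 × (133)³ = 1.269 × 10^9 kg
E = ½ m v² = 0.5 × 1.269 × 10^9 × (15300)² = 1.485 × 10^17 J

E ≈ 1.49 × 10^17 J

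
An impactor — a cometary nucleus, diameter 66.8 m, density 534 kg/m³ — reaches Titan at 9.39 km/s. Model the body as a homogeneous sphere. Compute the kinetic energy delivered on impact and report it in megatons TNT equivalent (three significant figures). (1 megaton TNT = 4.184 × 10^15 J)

E ≈ 0.878 Mt TNT

v = 9390 m/s.
Mass m = (π/6) ρ d³ = (π/6) × 534 × (66.8)³ = 8.334 × 10^7 kg
E = ½ m v² = 0.5 × 8.334 × 10^7 × (9390)² = 3.674 × 10^15 J
   = 3.674 × 10^15 / 4.184×10^15 = 0.8781 Mt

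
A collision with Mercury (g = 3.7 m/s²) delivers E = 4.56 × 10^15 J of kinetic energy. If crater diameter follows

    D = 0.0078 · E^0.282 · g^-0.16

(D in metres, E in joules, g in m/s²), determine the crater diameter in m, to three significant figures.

E^0.282 = (4.56 × 10^15)^0.282 = 2.605 × 10^4
g^-0.16 = 3.7^-0.16 = 0.8111
D = 0.0078 × 2.605 × 10^4 × 0.8111 = 164.8 m

D ≈ 165 m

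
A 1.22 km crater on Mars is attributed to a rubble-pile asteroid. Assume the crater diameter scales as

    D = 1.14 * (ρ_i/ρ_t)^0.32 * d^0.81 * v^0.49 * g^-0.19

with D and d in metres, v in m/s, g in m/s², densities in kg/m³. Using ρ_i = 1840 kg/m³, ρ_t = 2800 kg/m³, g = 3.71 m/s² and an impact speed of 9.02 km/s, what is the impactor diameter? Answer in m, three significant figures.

Rearranging for d: d = [D / (1.14 · (1840/2800)^0.32 · 9020^0.49 · 3.71^-0.19)]^(1/0.81).
D = 1220 m.
(1840/2800)^0.32 = 0.8743
9020^0.49 = 86.71
3.71^-0.19 = 0.7795
Denominator = 1.14 × 0.8743 × 86.71 × 0.7795 = 67.37
D / 67.37 = 1220 / 67.37 = 18.11
d = 18.11^(1/0.81) = 18.11^1.2346 = 35.73 m

d ≈ 35.7 m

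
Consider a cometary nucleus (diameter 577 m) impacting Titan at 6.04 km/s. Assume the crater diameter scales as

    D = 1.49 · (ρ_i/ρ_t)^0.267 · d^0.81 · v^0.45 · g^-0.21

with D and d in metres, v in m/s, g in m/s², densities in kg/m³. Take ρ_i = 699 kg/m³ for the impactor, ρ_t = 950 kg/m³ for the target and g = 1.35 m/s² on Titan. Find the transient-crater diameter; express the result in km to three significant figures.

In SI units: v = 6040 m/s.
(ρ_i/ρ_t)^0.267 = (699/950)^0.267 = 0.9213
d^0.81 = 577^0.81 = 172.4
v^0.45 = 6040^0.45 = 50.29
g^-0.21 = 1.35^-0.21 = 0.9389
D = 1.49 × 0.9213 × 172.4 × 50.29 × 0.9389 = 11174 m
   = 11.17 km

D ≈ 11.2 km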